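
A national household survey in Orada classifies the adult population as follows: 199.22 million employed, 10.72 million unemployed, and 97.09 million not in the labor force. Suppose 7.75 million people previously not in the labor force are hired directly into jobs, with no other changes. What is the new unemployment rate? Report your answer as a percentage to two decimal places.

Initially, labor force = 199.22 + 10.72 = 209.94 million, so u = 10.72/209.94 = 5.11%.
After the change, employed and labor force both rise by 7.75; unemployed unchanged → E = 206.97, U = 10.72, labor force = 217.69 million.
New unemployment rate = 10.72 / 217.69 = 4.92%.

New unemployment rate ≈ 4.92%.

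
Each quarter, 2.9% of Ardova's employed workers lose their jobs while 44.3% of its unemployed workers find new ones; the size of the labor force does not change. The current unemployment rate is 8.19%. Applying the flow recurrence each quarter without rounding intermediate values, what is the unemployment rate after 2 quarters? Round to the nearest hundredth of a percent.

With a fixed labor force, u_{t+1} = u_t + s·(1−u_t) − f·u_t = u_t·(1−s−f) + s.
Here 1−s−f = 0.528 and s = 0.029.
u_1 = 0.081900 × 0.528 + 0.029 = 0.072243.
u_2 = 0.072243 × 0.528 + 0.029 = 0.067144.

Unemployment rate after two quarters ≈ 6.71%.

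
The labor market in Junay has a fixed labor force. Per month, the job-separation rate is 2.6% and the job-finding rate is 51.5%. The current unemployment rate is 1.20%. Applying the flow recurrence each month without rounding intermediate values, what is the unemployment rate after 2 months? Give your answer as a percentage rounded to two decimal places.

Unemployment rate after two months ≈ 4.05%.

With a fixed labor force, u_{t+1} = u_t + s·(1−u_t) − f·u_t = u_t·(1−s−f) + s.
Here 1−s−f = 0.459 and s = 0.026.
u_1 = 0.012000 × 0.459 + 0.026 = 0.031508.
u_2 = 0.031508 × 0.459 + 0.026 = 0.040462.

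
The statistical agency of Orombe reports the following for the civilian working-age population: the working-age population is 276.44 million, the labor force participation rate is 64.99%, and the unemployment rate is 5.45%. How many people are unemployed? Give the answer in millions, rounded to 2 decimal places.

About 9.79 million are unemployed.

Labor force = 0.6499 × 276.44 = 179.66 million.
Unemployed = 0.0545 × 179.66 ≈ 9.79 million.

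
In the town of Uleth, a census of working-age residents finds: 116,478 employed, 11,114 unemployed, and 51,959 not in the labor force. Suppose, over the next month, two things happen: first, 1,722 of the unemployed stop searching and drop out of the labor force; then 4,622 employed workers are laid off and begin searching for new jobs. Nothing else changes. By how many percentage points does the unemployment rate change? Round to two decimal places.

Initially, labor force = 116,478 + 11,114 = 127,592, so u = 11,114/127,592 = 8.71%.
After the first change, unemployed and labor force both fall by 1,722 → E = 116,478, U = 9,392, labor force = 125,870.
After the second change, employed falls and unemployed rises by 4,622; labor force unchanged → E = 111,856, U = 14,014, labor force = 125,870.
New unemployment rate = 14,014 / 125,870 = 11.13%.
Change = 11.13% − 8.71% = +2.42 percentage points.

The unemployment rate changes by +2.42 percentage points.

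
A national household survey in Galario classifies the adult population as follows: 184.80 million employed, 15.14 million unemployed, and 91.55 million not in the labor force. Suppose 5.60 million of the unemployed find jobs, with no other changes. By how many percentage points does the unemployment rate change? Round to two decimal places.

Initially, labor force = 184.80 + 15.14 = 199.94 million, so u = 15.14/199.94 = 7.57%.
After the change, unemployed falls and employed rises by 5.60; labor force unchanged → E = 190.40, U = 9.54, labor force = 199.94 million.
New unemployment rate = 9.54 / 199.94 = 4.77%.
Change = 4.77% − 7.57% = −2.80 percentage points.

The unemployment rate changes by −2.80 percentage points.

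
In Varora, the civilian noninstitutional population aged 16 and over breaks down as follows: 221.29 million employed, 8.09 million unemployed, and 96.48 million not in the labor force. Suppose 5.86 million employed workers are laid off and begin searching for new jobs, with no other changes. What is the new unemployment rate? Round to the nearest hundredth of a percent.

New unemployment rate ≈ 6.08%.

Initially, labor force = 221.29 + 8.09 = 229.38 million, so u = 8.09/229.38 = 3.53%.
After the change, employed falls and unemployed rises by 5.86; labor force unchanged → E = 215.43, U = 13.95, labor force = 229.38 million.
New unemployment rate = 13.95 / 229.38 = 6.08%.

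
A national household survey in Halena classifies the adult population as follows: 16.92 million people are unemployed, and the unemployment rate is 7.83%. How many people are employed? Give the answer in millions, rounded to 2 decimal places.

Labor force = U / u = 16.92 / 0.0783 ≈ 216.09 million.
Employed = labor force − unemployed = 216.09 − 16.92 = 199.17 million.

About 199.17 million are employed.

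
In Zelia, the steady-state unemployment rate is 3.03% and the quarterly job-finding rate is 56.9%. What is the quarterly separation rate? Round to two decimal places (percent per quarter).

From u* = s/(s+f): s = u·f/(1−u).
s = 0.0303 × 56.9 / (1 − 0.0303) = 1.7241 / 0.9697 ≈ 1.78% per quarter.

Separation rate ≈ 1.78% per quarter.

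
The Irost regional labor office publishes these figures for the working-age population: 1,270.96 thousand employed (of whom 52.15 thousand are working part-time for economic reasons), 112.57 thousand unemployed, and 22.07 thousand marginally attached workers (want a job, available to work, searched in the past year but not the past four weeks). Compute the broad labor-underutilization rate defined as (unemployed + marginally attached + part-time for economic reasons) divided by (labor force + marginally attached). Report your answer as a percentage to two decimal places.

Broad underutilization rate ≈ 13.29%.

Labor force = 1,270.96 + 112.57 = 1,383.53 thousand.
Numerator = 112.57 + 22.07 + 52.15 = 186.79 thousand.
Denominator = 1,383.53 + 22.07 = 1,405.60 thousand.
Broad rate = 186.79 / 1,405.60 = 13.29%.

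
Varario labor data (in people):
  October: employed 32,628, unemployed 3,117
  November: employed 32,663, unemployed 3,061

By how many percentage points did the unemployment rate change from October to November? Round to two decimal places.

The unemployment rate changed by −0.15 percentage points.

October: labor force = 32,628 + 3,117 = 35,745; u = 3,117/35,745 = 8.72%.
November: labor force = 32,663 + 3,061 = 35,724; u = 3,061/35,724 = 8.57%.
Change = 8.57% − 8.72% = −0.15 pp.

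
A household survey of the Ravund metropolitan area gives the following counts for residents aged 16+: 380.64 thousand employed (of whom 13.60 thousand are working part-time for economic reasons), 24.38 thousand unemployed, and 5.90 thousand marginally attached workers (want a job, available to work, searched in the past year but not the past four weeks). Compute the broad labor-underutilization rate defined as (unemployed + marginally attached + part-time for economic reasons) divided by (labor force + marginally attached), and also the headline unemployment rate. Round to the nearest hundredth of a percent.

Broad underutilization rate ≈ 10.68%; headline unemployment rate ≈ 6.02%.

Labor force = 380.64 + 24.38 = 405.02 thousand.
Numerator = 24.38 + 5.90 + 13.60 = 43.88 thousand.
Denominator = 405.02 + 5.90 = 410.92 thousand.
Broad rate = 43.88 / 410.92 = 10.68%.
Headline unemployment rate = 24.38 / 405.02 = 6.02%.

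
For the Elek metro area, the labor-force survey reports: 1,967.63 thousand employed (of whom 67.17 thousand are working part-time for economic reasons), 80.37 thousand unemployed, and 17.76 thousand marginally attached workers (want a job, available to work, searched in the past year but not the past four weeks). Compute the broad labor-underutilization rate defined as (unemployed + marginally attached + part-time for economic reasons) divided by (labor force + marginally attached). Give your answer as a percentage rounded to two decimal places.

Labor force = 1,967.63 + 80.37 = 2,048.00 thousand.
Numerator = 80.37 + 17.76 + 67.17 = 165.30 thousand.
Denominator = 2,048.00 + 17.76 = 2,065.76 thousand.
Broad rate = 165.30 / 2,065.76 = 8.00%.

Broad underutilization rate ≈ 8.00%.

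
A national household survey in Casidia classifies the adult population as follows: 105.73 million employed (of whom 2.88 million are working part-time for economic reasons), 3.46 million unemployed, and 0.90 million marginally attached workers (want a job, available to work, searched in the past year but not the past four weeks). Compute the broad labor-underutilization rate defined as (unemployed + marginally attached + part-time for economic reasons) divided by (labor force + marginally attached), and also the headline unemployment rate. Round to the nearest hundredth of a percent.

Labor force = 105.73 + 3.46 = 109.19 million.
Numerator = 3.46 + 0.90 + 2.88 = 7.24 million.
Denominator = 109.19 + 0.90 = 110.09 million.
Broad rate = 7.24 / 110.09 = 6.58%.
Headline unemployment rate = 3.46 / 109.19 = 3.17%.

Broad underutilization rate ≈ 6.58%; headline unemployment rate ≈ 3.17%.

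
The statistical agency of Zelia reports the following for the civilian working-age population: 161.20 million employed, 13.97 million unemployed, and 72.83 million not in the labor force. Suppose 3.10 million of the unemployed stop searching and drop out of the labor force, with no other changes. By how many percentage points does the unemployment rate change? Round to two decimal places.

Initially, labor force = 161.20 + 13.97 = 175.17 million, so u = 13.97/175.17 = 7.98%.
After the change, unemployed and labor force both fall by 3.10 → E = 161.20, U = 10.87, labor force = 172.07 million.
New unemployment rate = 10.87 / 172.07 = 6.32%.
Change = 6.32% − 7.98% = −1.66 percentage points.

The unemployment rate changes by −1.66 percentage points.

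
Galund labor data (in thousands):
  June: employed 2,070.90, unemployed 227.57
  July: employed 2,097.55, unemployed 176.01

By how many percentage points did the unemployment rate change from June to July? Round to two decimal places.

The unemployment rate changed by −2.16 percentage points.

June: labor force = 2,070.90 + 227.57 = 2,298.47; u = 227.57/2,298.47 = 9.90%.
July: labor force = 2,097.55 + 176.01 = 2,273.56; u = 176.01/2,273.56 = 7.74%.
Change = 7.74% − 9.90% = −2.16 pp.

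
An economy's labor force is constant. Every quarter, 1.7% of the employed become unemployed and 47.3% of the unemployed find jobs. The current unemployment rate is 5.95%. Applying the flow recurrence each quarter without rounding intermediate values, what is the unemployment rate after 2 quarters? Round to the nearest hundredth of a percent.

Unemployment rate after two quarters ≈ 4.11%.

With a fixed labor force, u_{t+1} = u_t + s·(1−u_t) − f·u_t = u_t·(1−s−f) + s.
Here 1−s−f = 0.510 and s = 0.017.
u_1 = 0.059500 × 0.510 + 0.017 = 0.047345.
u_2 = 0.047345 × 0.510 + 0.017 = 0.041146.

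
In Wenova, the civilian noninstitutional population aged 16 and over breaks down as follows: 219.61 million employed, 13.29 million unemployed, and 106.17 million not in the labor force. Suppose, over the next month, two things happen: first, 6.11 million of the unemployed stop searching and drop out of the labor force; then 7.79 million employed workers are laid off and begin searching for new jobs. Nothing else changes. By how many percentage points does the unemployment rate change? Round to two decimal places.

Initially, labor force = 219.61 + 13.29 = 232.90 million, so u = 13.29/232.90 = 5.71%.
After the first change, unemployed and labor force both fall by 6.11 → E = 219.61, U = 7.18, labor force = 226.79 million.
After the second change, employed falls and unemployed rises by 7.79; labor force unchanged → E = 211.82, U = 14.97, labor force = 226.79 million.
New unemployment rate = 14.97 / 226.79 = 6.60%.
Change = 6.60% − 5.71% = +0.89 percentage points.

The unemployment rate changes by +0.89 percentage points.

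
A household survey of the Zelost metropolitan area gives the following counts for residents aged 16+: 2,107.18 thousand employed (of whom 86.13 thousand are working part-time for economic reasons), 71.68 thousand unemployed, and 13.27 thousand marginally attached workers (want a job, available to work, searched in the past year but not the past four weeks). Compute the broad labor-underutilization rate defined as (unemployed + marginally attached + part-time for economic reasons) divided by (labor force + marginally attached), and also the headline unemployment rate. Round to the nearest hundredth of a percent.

Labor force = 2,107.18 + 71.68 = 2,178.86 thousand.
Numerator = 71.68 + 13.27 + 86.13 = 171.08 thousand.
Denominator = 2,178.86 + 13.27 = 2,192.13 thousand.
Broad rate = 171.08 / 2,192.13 = 7.80%.
Headline unemployment rate = 71.68 / 2,178.86 = 3.29%.

Broad underutilization rate ≈ 7.80%; headline unemployment rate ≈ 3.29%.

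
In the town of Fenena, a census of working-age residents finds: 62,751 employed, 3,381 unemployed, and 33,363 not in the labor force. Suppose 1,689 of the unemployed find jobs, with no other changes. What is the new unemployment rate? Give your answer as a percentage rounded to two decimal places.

New unemployment rate ≈ 2.56%.

Initially, labor force = 62,751 + 3,381 = 66,132, so u = 3,381/66,132 = 5.11%.
After the change, unemployed falls and employed rises by 1,689; labor force unchanged → E = 64,440, U = 1,692, labor force = 66,132.
New unemployment rate = 1,692 / 66,132 = 2.56%.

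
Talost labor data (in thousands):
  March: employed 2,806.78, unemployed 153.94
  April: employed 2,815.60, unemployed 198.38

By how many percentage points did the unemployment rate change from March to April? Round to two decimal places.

March: labor force = 2,806.78 + 153.94 = 2,960.72; u = 153.94/2,960.72 = 5.20%.
April: labor force = 2,815.60 + 198.38 = 3,013.98; u = 198.38/3,013.98 = 6.58%.
Change = 6.58% − 5.20% = +1.38 pp.

The unemployment rate changed by +1.38 percentage points.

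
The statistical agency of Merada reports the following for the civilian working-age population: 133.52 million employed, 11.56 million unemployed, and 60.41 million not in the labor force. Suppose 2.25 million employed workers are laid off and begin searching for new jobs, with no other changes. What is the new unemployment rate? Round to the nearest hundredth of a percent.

Initially, labor force = 133.52 + 11.56 = 145.08 million, so u = 11.56/145.08 = 7.97%.
After the change, employed falls and unemployed rises by 2.25; labor force unchanged → E = 131.27, U = 13.81, labor force = 145.08 million.
New unemployment rate = 13.81 / 145.08 = 9.52%.

New unemployment rate ≈ 9.52%.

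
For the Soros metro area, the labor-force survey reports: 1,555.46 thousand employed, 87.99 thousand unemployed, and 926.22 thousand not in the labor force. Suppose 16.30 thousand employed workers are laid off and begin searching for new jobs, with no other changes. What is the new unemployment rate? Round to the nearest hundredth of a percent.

Initially, labor force = 1,555.46 + 87.99 = 1,643.45 thousand, so u = 87.99/1,643.45 = 5.35%.
After the change, employed falls and unemployed rises by 16.30; labor force unchanged → E = 1,539.16, U = 104.29, labor force = 1,643.45 thousand.
New unemployment rate = 104.29 / 1,643.45 = 6.35%.

New unemployment rate ≈ 6.35%.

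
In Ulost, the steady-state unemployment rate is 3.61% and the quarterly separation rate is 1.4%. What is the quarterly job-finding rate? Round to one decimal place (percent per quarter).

From u* = s/(s+f): f = s·(1−u)/u.
f = 1.4 × (1 − 0.0361) / 0.0361 = 1.3495 / 0.0361 ≈ 37.4% per quarter.

Job-finding rate ≈ 37.4% per quarter.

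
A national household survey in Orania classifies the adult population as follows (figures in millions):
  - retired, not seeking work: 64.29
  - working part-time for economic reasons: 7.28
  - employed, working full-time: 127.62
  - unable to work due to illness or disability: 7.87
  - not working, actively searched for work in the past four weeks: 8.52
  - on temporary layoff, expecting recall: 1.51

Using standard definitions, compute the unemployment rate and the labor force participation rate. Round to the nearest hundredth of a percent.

Employed = 7.28 + 127.62 = 134.90 million (anyone who worked, including part-time for economic reasons, counts as employed).
Unemployed = 8.52 + 1.51 = 10.03 million (jobless and actively searching, or on temporary layoff).
Labor force = 134.90 + 10.03 = 144.93 million.
Not in labor force = 64.29 + 7.87 = 72.16 million (those not working and not actively searching are outside the labor force).
Civilian working-age population = 144.93 + 72.16 = 217.09 million.
Unemployment rate = 10.03 / 144.93 = 6.92%.
Labor force participation rate = 144.93 / 217.09 = 66.76%.

Unemployment rate ≈ 6.92%; labor force participation rate ≈ 66.76%.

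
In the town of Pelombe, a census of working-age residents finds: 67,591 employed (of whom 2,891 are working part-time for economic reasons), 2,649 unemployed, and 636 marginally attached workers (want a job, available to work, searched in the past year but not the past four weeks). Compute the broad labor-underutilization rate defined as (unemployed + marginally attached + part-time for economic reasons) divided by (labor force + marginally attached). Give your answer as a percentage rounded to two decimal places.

Broad underutilization rate ≈ 8.71%.

Labor force = 67,591 + 2,649 = 70,240.
Numerator = 2,649 + 636 + 2,891 = 6,176.
Denominator = 70,240 + 636 = 70,876.
Broad rate = 6,176 / 70,876 = 8.71%.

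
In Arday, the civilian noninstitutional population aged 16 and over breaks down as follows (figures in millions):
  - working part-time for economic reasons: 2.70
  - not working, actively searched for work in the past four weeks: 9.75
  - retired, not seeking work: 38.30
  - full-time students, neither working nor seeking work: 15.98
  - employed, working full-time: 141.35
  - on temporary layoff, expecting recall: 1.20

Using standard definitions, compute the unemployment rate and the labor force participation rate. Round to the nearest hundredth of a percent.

Employed = 2.70 + 141.35 = 144.05 million (anyone who worked, including part-time for economic reasons, counts as employed).
Unemployed = 9.75 + 1.20 = 10.95 million (jobless and actively searching, or on temporary layoff).
Labor force = 144.05 + 10.95 = 155.00 million.
Not in labor force = 38.30 + 15.98 = 54.28 million (those not working and not actively searching are outside the labor force).
Civilian working-age population = 155.00 + 54.28 = 209.28 million.
Unemployment rate = 10.95 / 155.00 = 7.06%.
Labor force participation rate = 155.00 / 209.28 = 74.06%.

Unemployment rate ≈ 7.06%; labor force participation rate ≈ 74.06%.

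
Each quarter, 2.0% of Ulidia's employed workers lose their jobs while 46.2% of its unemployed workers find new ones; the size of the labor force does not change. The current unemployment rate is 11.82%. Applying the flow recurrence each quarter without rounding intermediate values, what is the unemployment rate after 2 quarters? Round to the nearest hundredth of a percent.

Unemployment rate after two quarters ≈ 6.21%.

With a fixed labor force, u_{t+1} = u_t + s·(1−u_t) − f·u_t = u_t·(1−s−f) + s.
Here 1−s−f = 0.518 and s = 0.020.
u_1 = 0.118200 × 0.518 + 0.020 = 0.081228.
u_2 = 0.081228 × 0.518 + 0.020 = 0.062076.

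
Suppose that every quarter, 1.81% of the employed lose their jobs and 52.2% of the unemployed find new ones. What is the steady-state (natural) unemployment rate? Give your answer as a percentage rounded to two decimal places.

Steady-state unemployment rate ≈ 3.35%.

At steady state the flows balance: s·E = f·U, so U/(E+U) = s/(s+f).
u* = 1.81 / (1.81 + 52.2) = 1.81 / 54.01 = 3.35%.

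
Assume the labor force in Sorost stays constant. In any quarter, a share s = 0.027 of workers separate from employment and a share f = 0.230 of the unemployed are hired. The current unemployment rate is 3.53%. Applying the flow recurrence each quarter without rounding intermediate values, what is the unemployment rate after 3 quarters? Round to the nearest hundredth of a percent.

With a fixed labor force, u_{t+1} = u_t + s·(1−u_t) − f·u_t = u_t·(1−s−f) + s.
Here 1−s−f = 0.743 and s = 0.027.
u_1 = 0.035300 × 0.743 + 0.027 = 0.053228.
u_2 = 0.053228 × 0.743 + 0.027 = 0.066548.
u_3 = 0.066548 × 0.743 + 0.027 = 0.076445.

Unemployment rate after three quarters ≈ 7.64%.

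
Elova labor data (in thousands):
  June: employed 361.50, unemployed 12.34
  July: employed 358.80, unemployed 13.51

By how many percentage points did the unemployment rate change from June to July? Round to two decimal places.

The unemployment rate changed by +0.33 percentage points.

June: labor force = 361.50 + 12.34 = 373.84; u = 12.34/373.84 = 3.30%.
July: labor force = 358.80 + 13.51 = 372.31; u = 13.51/372.31 = 3.63%.
Change = 3.63% − 3.30% = +0.33 pp.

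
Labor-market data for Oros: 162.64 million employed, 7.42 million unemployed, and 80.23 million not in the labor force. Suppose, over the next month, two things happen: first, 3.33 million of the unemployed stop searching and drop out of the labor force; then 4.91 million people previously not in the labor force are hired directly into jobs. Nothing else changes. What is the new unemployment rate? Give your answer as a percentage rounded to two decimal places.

New unemployment rate ≈ 2.38%.

Initially, labor force = 162.64 + 7.42 = 170.06 million, so u = 7.42/170.06 = 4.36%.
After the first change, unemployed and labor force both fall by 3.33 → E = 162.64, U = 4.09, labor force = 166.73 million.
After the second change, employed and labor force both rise by 4.91; unemployed unchanged → E = 167.55, U = 4.09, labor force = 171.64 million.
New unemployment rate = 4.09 / 171.64 = 2.38%.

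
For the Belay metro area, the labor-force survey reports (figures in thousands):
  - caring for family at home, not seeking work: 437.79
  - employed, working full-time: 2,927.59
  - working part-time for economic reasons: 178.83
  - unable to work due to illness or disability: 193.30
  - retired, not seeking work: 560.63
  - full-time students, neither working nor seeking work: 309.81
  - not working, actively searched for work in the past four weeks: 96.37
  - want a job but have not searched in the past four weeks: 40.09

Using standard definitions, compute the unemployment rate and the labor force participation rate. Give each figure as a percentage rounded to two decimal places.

Unemployment rate ≈ 3.01%; labor force participation rate ≈ 67.51%.

Employed = 2,927.59 + 178.83 = 3,106.42 thousand (anyone who worked, including part-time for economic reasons, counts as employed).
Unemployed = 96.37 thousand.
Labor force = 3,106.42 + 96.37 = 3,202.79 thousand.
Not in labor force = 437.79 + 193.30 + 560.63 + 309.81 + 40.09 = 1,541.62 thousand (those not working and not actively searching are outside the labor force — including those who want a job but have given up searching).
Civilian working-age population = 3,202.79 + 1,541.62 = 4,744.41 thousand.
Unemployment rate = 96.37 / 3,202.79 = 3.01%.
Labor force participation rate = 3,202.79 / 4,744.41 = 67.51%.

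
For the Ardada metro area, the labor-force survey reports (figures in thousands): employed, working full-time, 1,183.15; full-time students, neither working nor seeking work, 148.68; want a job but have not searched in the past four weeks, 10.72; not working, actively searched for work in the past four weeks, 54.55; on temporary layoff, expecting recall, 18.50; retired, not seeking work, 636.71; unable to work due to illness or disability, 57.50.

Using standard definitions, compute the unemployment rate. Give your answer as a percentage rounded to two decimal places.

Unemployment rate ≈ 5.82%.

Employed = 1,183.15 thousand.
Unemployed = 54.55 + 18.50 = 73.05 thousand (jobless and actively searching, or on temporary layoff).
Labor force = 1,183.15 + 73.05 = 1,256.20 thousand.
Unemployment rate = 73.05 / 1,256.20 = 5.82%.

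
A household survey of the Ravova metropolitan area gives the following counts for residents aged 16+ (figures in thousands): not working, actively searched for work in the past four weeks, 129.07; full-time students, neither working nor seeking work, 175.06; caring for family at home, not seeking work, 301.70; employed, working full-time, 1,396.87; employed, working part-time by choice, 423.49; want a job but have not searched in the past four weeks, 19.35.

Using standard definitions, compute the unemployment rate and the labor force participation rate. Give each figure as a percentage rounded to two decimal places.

Employed = 1,396.87 + 423.49 = 1,820.36 thousand.
Unemployed = 129.07 thousand.
Labor force = 1,820.36 + 129.07 = 1,949.43 thousand.
Not in labor force = 175.06 + 301.70 + 19.35 = 496.11 thousand (those not working and not actively searching are outside the labor force — including those who want a job but have given up searching).
Civilian working-age population = 1,949.43 + 496.11 = 2,445.54 thousand.
Unemployment rate = 129.07 / 1,949.43 = 6.62%.
Labor force participation rate = 1,949.43 / 2,445.54 = 79.71%.

Unemployment rate ≈ 6.62%; labor force participation rate ≈ 79.71%.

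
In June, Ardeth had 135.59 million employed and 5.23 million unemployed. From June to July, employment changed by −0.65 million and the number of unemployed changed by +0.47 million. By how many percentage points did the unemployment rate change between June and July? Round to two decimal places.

June: labor force = 135.59 + 5.23 = 140.82; u = 5.23/140.82 = 3.71%.
July: labor force = 134.94 + 5.70 = 140.64; u = 5.70/140.64 = 4.05%.
Change = 4.05% − 3.71% = +0.34 pp.

The unemployment rate changed by +0.34 percentage points.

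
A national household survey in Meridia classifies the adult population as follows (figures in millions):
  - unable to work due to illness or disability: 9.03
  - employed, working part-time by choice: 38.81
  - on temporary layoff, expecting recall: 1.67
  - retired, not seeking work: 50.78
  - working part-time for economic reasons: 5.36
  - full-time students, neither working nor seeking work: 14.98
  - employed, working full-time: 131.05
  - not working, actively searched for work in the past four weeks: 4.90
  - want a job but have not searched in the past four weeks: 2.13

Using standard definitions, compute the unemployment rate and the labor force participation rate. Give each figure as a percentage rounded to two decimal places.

Unemployment rate ≈ 3.61%; labor force participation rate ≈ 70.27%.

Employed = 38.81 + 5.36 + 131.05 = 175.22 million (anyone who worked, including part-time for economic reasons, counts as employed).
Unemployed = 1.67 + 4.90 = 6.57 million (jobless and actively searching, or on temporary layoff).
Labor force = 175.22 + 6.57 = 181.79 million.
Not in labor force = 9.03 + 50.78 + 14.98 + 2.13 = 76.92 million (those not working and not actively searching are outside the labor force — including those who want a job but have given up searching).
Civilian working-age population = 181.79 + 76.92 = 258.71 million.
Unemployment rate = 6.57 / 181.79 = 3.61%.
Labor force participation rate = 181.79 / 258.71 = 70.27%.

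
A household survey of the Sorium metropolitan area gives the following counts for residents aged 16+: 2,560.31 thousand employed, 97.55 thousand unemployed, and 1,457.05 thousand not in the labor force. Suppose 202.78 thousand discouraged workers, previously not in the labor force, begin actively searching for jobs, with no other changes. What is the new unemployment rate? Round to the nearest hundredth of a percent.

New unemployment rate ≈ 10.50%.

Initially, labor force = 2,560.31 + 97.55 = 2,657.86 thousand, so u = 97.55/2,657.86 = 3.67%.
After the change, unemployed and labor force both rise by 202.78 → E = 2,560.31, U = 300.33, labor force = 2,860.64 thousand.
New unemployment rate = 300.33 / 2,860.64 = 10.50%.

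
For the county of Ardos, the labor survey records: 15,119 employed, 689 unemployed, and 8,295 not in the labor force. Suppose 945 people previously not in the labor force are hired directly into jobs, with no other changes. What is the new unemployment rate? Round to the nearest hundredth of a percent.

New unemployment rate ≈ 4.11%.

Initially, labor force = 15,119 + 689 = 15,808, so u = 689/15,808 = 4.36%.
After the change, employed and labor force both rise by 945; unemployed unchanged → E = 16,064, U = 689, labor force = 16,753.
New unemployment rate = 689 / 16,753 = 4.11%.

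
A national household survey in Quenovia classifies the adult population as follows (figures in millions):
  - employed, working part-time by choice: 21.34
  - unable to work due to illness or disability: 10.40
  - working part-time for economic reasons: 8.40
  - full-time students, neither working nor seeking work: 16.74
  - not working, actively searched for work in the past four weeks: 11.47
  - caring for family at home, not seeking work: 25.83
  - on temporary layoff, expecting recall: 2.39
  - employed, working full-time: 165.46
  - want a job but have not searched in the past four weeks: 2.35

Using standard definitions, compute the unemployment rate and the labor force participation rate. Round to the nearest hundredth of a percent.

Unemployment rate ≈ 6.63%; labor force participation rate ≈ 79.08%.

Employed = 21.34 + 8.40 + 165.46 = 195.20 million (anyone who worked, including part-time for economic reasons, counts as employed).
Unemployed = 11.47 + 2.39 = 13.86 million (jobless and actively searching, or on temporary layoff).
Labor force = 195.20 + 13.86 = 209.06 million.
Not in labor force = 10.40 + 16.74 + 25.83 + 2.35 = 55.32 million (those not working and not actively searching are outside the labor force — including those who want a job but have given up searching).
Civilian working-age population = 209.06 + 55.32 = 264.38 million.
Unemployment rate = 13.86 / 209.06 = 6.63%.
Labor force participation rate = 209.06 / 264.38 = 79.08%.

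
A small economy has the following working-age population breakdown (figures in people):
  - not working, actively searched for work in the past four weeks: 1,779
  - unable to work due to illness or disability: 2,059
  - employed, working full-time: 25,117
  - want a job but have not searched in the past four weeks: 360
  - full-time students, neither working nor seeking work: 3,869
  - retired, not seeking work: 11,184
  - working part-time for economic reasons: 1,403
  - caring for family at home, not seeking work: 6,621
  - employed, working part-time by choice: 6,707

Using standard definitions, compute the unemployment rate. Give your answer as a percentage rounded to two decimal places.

Unemployment rate ≈ 5.08%.

Employed = 25,117 + 1,403 + 6,707 = 33,227 (anyone who worked, including part-time for economic reasons, counts as employed).
Unemployed = 1,779.
Labor force = 33,227 + 1,779 = 35,006.
Unemployment rate = 1,779 / 35,006 = 5.08%.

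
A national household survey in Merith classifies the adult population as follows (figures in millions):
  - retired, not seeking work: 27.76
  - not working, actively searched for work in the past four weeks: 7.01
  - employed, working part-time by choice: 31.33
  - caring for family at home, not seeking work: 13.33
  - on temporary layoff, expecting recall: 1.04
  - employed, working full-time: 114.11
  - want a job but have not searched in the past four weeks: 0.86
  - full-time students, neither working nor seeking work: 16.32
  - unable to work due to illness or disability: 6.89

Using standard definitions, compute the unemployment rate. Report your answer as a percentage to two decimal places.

Unemployment rate ≈ 5.24%.

Employed = 31.33 + 114.11 = 145.44 million.
Unemployed = 7.01 + 1.04 = 8.05 million (jobless and actively searching, or on temporary layoff).
Labor force = 145.44 + 8.05 = 153.49 million.
Unemployment rate = 8.05 / 153.49 = 5.24%.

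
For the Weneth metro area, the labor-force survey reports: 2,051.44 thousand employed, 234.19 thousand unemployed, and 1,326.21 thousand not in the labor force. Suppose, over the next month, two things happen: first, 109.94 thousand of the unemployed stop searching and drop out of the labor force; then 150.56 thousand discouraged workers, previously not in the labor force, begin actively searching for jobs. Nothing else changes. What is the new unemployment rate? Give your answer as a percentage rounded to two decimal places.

New unemployment rate ≈ 11.81%.

Initially, labor force = 2,051.44 + 234.19 = 2,285.63 thousand, so u = 234.19/2,285.63 = 10.25%.
After the first change, unemployed and labor force both fall by 109.94 → E = 2,051.44, U = 124.25, labor force = 2,175.69 thousand.
After the second change, unemployed and labor force both rise by 150.56 → E = 2,051.44, U = 274.81, labor force = 2,326.25 thousand.
New unemployment rate = 274.81 / 2,326.25 = 11.81%.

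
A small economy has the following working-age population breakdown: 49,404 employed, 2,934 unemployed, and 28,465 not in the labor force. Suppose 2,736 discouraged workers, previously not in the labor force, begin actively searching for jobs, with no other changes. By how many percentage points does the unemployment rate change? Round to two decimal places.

Initially, labor force = 49,404 + 2,934 = 52,338, so u = 2,934/52,338 = 5.61%.
After the change, unemployed and labor force both rise by 2,736 → E = 49,404, U = 5,670, labor force = 55,074.
New unemployment rate = 5,670 / 55,074 = 10.30%.
Change = 10.30% − 5.61% = +4.69 percentage points.

The unemployment rate changes by +4.69 percentage points.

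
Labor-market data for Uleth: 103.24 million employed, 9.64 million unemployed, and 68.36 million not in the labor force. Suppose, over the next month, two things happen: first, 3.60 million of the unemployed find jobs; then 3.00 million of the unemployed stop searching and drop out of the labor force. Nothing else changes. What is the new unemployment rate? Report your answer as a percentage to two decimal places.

Initially, labor force = 103.24 + 9.64 = 112.88 million, so u = 9.64/112.88 = 8.54%.
After the first change, unemployed falls and employed rises by 3.60; labor force unchanged → E = 106.84, U = 6.04, labor force = 112.88 million.
After the second change, unemployed and labor force both fall by 3.00 → E = 106.84, U = 3.04, labor force = 109.88 million.
New unemployment rate = 3.04 / 109.88 = 2.77%.

New unemployment rate ≈ 2.77%.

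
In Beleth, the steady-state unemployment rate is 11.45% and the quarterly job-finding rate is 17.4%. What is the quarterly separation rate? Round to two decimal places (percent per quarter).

From u* = s/(s+f): s = u·f/(1−u).
s = 0.1145 × 17.4 / (1 − 0.1145) = 1.9923 / 0.8855 ≈ 2.25% per quarter.

Separation rate ≈ 2.25% per quarter.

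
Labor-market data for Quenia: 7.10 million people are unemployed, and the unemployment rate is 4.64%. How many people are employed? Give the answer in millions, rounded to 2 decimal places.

Labor force = U / u = 7.10 / 0.0464 ≈ 153.02 million.
Employed = labor force − unemployed = 153.02 − 7.10 = 145.92 million.

About 145.92 million are employed.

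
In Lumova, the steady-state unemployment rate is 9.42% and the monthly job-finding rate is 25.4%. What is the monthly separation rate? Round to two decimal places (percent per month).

Separation rate ≈ 2.64% per month.

From u* = s/(s+f): s = u·f/(1−u).
s = 0.0942 × 25.4 / (1 − 0.0942) = 2.3927 / 0.9058 ≈ 2.64% per month.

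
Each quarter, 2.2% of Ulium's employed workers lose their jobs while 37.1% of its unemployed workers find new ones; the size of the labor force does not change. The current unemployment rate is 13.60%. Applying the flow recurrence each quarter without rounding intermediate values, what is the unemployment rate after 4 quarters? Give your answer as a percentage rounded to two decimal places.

Unemployment rate after four quarters ≈ 6.68%.

With a fixed labor force, u_{t+1} = u_t + s·(1−u_t) − f·u_t = u_t·(1−s−f) + s.
Here 1−s−f = 0.607 and s = 0.022.
u_1 = 0.136000 × 0.607 + 0.022 = 0.104552.
u_2 = 0.104552 × 0.607 + 0.022 = 0.085463.
u_3 = 0.085463 × 0.607 + 0.022 = 0.073876.
u_4 = 0.073876 × 0.607 + 0.022 = 0.066843.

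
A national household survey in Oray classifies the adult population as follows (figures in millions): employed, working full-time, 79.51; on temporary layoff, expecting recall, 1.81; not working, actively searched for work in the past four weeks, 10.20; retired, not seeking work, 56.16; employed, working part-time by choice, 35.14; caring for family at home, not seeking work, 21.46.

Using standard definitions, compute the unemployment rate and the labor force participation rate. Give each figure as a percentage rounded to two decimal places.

Unemployment rate ≈ 9.48%; labor force participation rate ≈ 62.00%.

Employed = 79.51 + 35.14 = 114.65 million.
Unemployed = 1.81 + 10.20 = 12.01 million (jobless and actively searching, or on temporary layoff).
Labor force = 114.65 + 12.01 = 126.66 million.
Not in labor force = 56.16 + 21.46 = 77.62 million (those not working and not actively searching are outside the labor force).
Civilian working-age population = 126.66 + 77.62 = 204.28 million.
Unemployment rate = 12.01 / 126.66 = 9.48%.
Labor force participation rate = 126.66 / 204.28 = 62.00%.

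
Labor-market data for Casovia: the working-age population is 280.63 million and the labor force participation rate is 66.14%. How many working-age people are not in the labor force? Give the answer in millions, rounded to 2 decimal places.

Share not in the labor force = 1 − 0.6614 = 0.3386.
Not in labor force = 0.3386 × 280.63 ≈ 95.02 million.

About 95.02 million are not in the labor force.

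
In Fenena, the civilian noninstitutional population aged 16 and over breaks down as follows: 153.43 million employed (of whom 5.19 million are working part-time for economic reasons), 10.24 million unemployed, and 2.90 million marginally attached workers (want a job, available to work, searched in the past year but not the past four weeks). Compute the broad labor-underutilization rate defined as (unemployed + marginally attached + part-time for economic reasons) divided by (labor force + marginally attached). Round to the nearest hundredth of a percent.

Labor force = 153.43 + 10.24 = 163.67 million.
Numerator = 10.24 + 2.90 + 5.19 = 18.33 million.
Denominator = 163.67 + 2.90 = 166.57 million.
Broad rate = 18.33 / 166.57 = 11.00%.

Broad underutilization rate ≈ 11.00%.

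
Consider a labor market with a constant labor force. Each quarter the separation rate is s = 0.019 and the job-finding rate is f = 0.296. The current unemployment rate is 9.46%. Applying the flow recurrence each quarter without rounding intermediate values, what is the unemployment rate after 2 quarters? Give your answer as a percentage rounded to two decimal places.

Unemployment rate after two quarters ≈ 7.64%.

With a fixed labor force, u_{t+1} = u_t + s·(1−u_t) − f·u_t = u_t·(1−s−f) + s.
Here 1−s−f = 0.685 and s = 0.019.
u_1 = 0.094600 × 0.685 + 0.019 = 0.083801.
u_2 = 0.083801 × 0.685 + 0.019 = 0.076404.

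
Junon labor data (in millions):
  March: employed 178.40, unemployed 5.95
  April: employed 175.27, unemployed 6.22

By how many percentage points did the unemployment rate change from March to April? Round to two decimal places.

March: labor force = 178.40 + 5.95 = 184.35; u = 5.95/184.35 = 3.23%.
April: labor force = 175.27 + 6.22 = 181.49; u = 6.22/181.49 = 3.43%.
Change = 3.43% − 3.23% = +0.20 pp.

The unemployment rate changed by +0.20 percentage points.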